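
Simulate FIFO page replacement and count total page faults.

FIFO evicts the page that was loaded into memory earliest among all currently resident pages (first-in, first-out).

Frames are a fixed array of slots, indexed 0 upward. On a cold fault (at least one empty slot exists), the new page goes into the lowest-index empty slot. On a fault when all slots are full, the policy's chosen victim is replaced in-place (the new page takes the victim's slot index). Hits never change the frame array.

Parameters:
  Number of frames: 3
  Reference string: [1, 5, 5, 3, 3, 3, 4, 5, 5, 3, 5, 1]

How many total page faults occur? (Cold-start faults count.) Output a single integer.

Answer: 5

Derivation:
Step 0: ref 1 → FAULT, frames=[1,-,-]
Step 1: ref 5 → FAULT, frames=[1,5,-]
Step 2: ref 5 → HIT, frames=[1,5,-]
Step 3: ref 3 → FAULT, frames=[1,5,3]
Step 4: ref 3 → HIT, frames=[1,5,3]
Step 5: ref 3 → HIT, frames=[1,5,3]
Step 6: ref 4 → FAULT (evict 1), frames=[4,5,3]
Step 7: ref 5 → HIT, frames=[4,5,3]
Step 8: ref 5 → HIT, frames=[4,5,3]
Step 9: ref 3 → HIT, frames=[4,5,3]
Step 10: ref 5 → HIT, frames=[4,5,3]
Step 11: ref 1 → FAULT (evict 5), frames=[4,1,3]
Total faults: 5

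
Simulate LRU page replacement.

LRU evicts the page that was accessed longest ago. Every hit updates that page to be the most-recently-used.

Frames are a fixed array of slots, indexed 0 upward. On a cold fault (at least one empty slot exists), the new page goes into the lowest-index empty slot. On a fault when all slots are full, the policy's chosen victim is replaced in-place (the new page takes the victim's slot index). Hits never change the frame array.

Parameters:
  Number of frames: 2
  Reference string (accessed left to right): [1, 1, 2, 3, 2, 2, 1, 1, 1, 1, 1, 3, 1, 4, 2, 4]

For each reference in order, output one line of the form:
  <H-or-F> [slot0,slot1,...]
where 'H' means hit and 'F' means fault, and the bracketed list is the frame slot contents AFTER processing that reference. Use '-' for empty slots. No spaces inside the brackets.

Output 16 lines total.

F [1,-]
H [1,-]
F [1,2]
F [3,2]
H [3,2]
H [3,2]
F [1,2]
H [1,2]
H [1,2]
H [1,2]
H [1,2]
F [1,3]
H [1,3]
F [1,4]
F [2,4]
H [2,4]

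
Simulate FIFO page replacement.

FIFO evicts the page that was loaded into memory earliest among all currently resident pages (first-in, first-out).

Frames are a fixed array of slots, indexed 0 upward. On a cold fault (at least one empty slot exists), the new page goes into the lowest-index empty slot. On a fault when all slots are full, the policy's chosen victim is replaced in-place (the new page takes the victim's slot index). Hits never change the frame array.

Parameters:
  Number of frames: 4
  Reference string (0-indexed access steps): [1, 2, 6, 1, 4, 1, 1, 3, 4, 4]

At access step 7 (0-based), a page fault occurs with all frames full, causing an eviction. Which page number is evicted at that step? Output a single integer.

Answer: 1

Derivation:
Step 0: ref 1 -> FAULT, frames=[1,-,-,-]
Step 1: ref 2 -> FAULT, frames=[1,2,-,-]
Step 2: ref 6 -> FAULT, frames=[1,2,6,-]
Step 3: ref 1 -> HIT, frames=[1,2,6,-]
Step 4: ref 4 -> FAULT, frames=[1,2,6,4]
Step 5: ref 1 -> HIT, frames=[1,2,6,4]
Step 6: ref 1 -> HIT, frames=[1,2,6,4]
Step 7: ref 3 -> FAULT, evict 1, frames=[3,2,6,4]
At step 7: evicted page 1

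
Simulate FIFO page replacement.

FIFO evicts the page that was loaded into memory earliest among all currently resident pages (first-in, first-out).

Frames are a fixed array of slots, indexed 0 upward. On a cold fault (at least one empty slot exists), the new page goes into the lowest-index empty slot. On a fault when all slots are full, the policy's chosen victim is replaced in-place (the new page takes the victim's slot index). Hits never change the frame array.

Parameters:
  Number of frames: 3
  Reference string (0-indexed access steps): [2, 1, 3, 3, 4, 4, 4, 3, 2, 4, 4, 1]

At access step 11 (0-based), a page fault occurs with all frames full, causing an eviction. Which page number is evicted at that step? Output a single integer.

Step 0: ref 2 -> FAULT, frames=[2,-,-]
Step 1: ref 1 -> FAULT, frames=[2,1,-]
Step 2: ref 3 -> FAULT, frames=[2,1,3]
Step 3: ref 3 -> HIT, frames=[2,1,3]
Step 4: ref 4 -> FAULT, evict 2, frames=[4,1,3]
Step 5: ref 4 -> HIT, frames=[4,1,3]
Step 6: ref 4 -> HIT, frames=[4,1,3]
Step 7: ref 3 -> HIT, frames=[4,1,3]
Step 8: ref 2 -> FAULT, evict 1, frames=[4,2,3]
Step 9: ref 4 -> HIT, frames=[4,2,3]
Step 10: ref 4 -> HIT, frames=[4,2,3]
Step 11: ref 1 -> FAULT, evict 3, frames=[4,2,1]
At step 11: evicted page 3

Answer: 3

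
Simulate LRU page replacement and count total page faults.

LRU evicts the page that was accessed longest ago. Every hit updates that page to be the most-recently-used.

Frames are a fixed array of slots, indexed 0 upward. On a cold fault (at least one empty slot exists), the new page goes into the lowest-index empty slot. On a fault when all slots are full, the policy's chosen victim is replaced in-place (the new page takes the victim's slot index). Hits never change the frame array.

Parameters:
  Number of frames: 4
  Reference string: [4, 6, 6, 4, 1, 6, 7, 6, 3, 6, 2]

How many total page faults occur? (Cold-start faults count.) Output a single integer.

Step 0: ref 4 → FAULT, frames=[4,-,-,-]
Step 1: ref 6 → FAULT, frames=[4,6,-,-]
Step 2: ref 6 → HIT, frames=[4,6,-,-]
Step 3: ref 4 → HIT, frames=[4,6,-,-]
Step 4: ref 1 → FAULT, frames=[4,6,1,-]
Step 5: ref 6 → HIT, frames=[4,6,1,-]
Step 6: ref 7 → FAULT, frames=[4,6,1,7]
Step 7: ref 6 → HIT, frames=[4,6,1,7]
Step 8: ref 3 → FAULT (evict 4), frames=[3,6,1,7]
Step 9: ref 6 → HIT, frames=[3,6,1,7]
Step 10: ref 2 → FAULT (evict 1), frames=[3,6,2,7]
Total faults: 6

Answer: 6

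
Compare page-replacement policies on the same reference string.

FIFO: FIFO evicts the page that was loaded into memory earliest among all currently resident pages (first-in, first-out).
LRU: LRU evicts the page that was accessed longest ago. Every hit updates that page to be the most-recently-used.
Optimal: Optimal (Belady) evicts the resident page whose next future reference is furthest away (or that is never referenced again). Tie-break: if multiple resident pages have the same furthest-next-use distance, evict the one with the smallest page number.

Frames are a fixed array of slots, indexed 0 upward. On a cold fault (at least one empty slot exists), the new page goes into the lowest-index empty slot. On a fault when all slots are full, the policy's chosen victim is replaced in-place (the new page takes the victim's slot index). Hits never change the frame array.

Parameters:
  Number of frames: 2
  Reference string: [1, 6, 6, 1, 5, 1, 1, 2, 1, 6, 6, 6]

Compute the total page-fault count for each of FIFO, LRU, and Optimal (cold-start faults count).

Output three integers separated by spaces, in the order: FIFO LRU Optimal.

Answer: 6 5 5

Derivation:
--- FIFO ---
  step 0: ref 1 -> FAULT, frames=[1,-] (faults so far: 1)
  step 1: ref 6 -> FAULT, frames=[1,6] (faults so far: 2)
  step 2: ref 6 -> HIT, frames=[1,6] (faults so far: 2)
  step 3: ref 1 -> HIT, frames=[1,6] (faults so far: 2)
  step 4: ref 5 -> FAULT, evict 1, frames=[5,6] (faults so far: 3)
  step 5: ref 1 -> FAULT, evict 6, frames=[5,1] (faults so far: 4)
  step 6: ref 1 -> HIT, frames=[5,1] (faults so far: 4)
  step 7: ref 2 -> FAULT, evict 5, frames=[2,1] (faults so far: 5)
  step 8: ref 1 -> HIT, frames=[2,1] (faults so far: 5)
  step 9: ref 6 -> FAULT, evict 1, frames=[2,6] (faults so far: 6)
  step 10: ref 6 -> HIT, frames=[2,6] (faults so far: 6)
  step 11: ref 6 -> HIT, frames=[2,6] (faults so far: 6)
  FIFO total faults: 6
--- LRU ---
  step 0: ref 1 -> FAULT, frames=[1,-] (faults so far: 1)
  step 1: ref 6 -> FAULT, frames=[1,6] (faults so far: 2)
  step 2: ref 6 -> HIT, frames=[1,6] (faults so far: 2)
  step 3: ref 1 -> HIT, frames=[1,6] (faults so far: 2)
  step 4: ref 5 -> FAULT, evict 6, frames=[1,5] (faults so far: 3)
  step 5: ref 1 -> HIT, frames=[1,5] (faults so far: 3)
  step 6: ref 1 -> HIT, frames=[1,5] (faults so far: 3)
  step 7: ref 2 -> FAULT, evict 5, frames=[1,2] (faults so far: 4)
  step 8: ref 1 -> HIT, frames=[1,2] (faults so far: 4)
  step 9: ref 6 -> FAULT, evict 2, frames=[1,6] (faults so far: 5)
  step 10: ref 6 -> HIT, frames=[1,6] (faults so far: 5)
  step 11: ref 6 -> HIT, frames=[1,6] (faults so far: 5)
  LRU total faults: 5
--- Optimal ---
  step 0: ref 1 -> FAULT, frames=[1,-] (faults so far: 1)
  step 1: ref 6 -> FAULT, frames=[1,6] (faults so far: 2)
  step 2: ref 6 -> HIT, frames=[1,6] (faults so far: 2)
  step 3: ref 1 -> HIT, frames=[1,6] (faults so far: 2)
  step 4: ref 5 -> FAULT, evict 6, frames=[1,5] (faults so far: 3)
  step 5: ref 1 -> HIT, frames=[1,5] (faults so far: 3)
  step 6: ref 1 -> HIT, frames=[1,5] (faults so far: 3)
  step 7: ref 2 -> FAULT, evict 5, frames=[1,2] (faults so far: 4)
  step 8: ref 1 -> HIT, frames=[1,2] (faults so far: 4)
  step 9: ref 6 -> FAULT, evict 1, frames=[6,2] (faults so far: 5)
  step 10: ref 6 -> HIT, frames=[6,2] (faults so far: 5)
  step 11: ref 6 -> HIT, frames=[6,2] (faults so far: 5)
  Optimal total faults: 5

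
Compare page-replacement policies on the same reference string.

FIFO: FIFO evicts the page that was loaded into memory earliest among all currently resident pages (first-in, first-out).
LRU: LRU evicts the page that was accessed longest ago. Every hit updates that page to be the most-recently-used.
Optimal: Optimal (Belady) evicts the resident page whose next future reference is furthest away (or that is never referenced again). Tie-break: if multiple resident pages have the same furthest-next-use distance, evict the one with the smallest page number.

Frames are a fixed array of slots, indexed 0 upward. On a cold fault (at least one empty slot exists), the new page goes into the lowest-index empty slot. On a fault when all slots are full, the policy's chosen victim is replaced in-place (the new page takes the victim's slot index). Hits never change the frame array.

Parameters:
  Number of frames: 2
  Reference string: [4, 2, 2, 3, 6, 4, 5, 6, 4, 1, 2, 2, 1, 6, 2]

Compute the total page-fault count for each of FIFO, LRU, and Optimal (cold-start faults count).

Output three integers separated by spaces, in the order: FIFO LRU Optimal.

--- FIFO ---
  step 0: ref 4 -> FAULT, frames=[4,-] (faults so far: 1)
  step 1: ref 2 -> FAULT, frames=[4,2] (faults so far: 2)
  step 2: ref 2 -> HIT, frames=[4,2] (faults so far: 2)
  step 3: ref 3 -> FAULT, evict 4, frames=[3,2] (faults so far: 3)
  step 4: ref 6 -> FAULT, evict 2, frames=[3,6] (faults so far: 4)
  step 5: ref 4 -> FAULT, evict 3, frames=[4,6] (faults so far: 5)
  step 6: ref 5 -> FAULT, evict 6, frames=[4,5] (faults so far: 6)
  step 7: ref 6 -> FAULT, evict 4, frames=[6,5] (faults so far: 7)
  step 8: ref 4 -> FAULT, evict 5, frames=[6,4] (faults so far: 8)
  step 9: ref 1 -> FAULT, evict 6, frames=[1,4] (faults so far: 9)
  step 10: ref 2 -> FAULT, evict 4, frames=[1,2] (faults so far: 10)
  step 11: ref 2 -> HIT, frames=[1,2] (faults so far: 10)
  step 12: ref 1 -> HIT, frames=[1,2] (faults so far: 10)
  step 13: ref 6 -> FAULT, evict 1, frames=[6,2] (faults so far: 11)
  step 14: ref 2 -> HIT, frames=[6,2] (faults so far: 11)
  FIFO total faults: 11
--- LRU ---
  step 0: ref 4 -> FAULT, frames=[4,-] (faults so far: 1)
  step 1: ref 2 -> FAULT, frames=[4,2] (faults so far: 2)
  step 2: ref 2 -> HIT, frames=[4,2] (faults so far: 2)
  step 3: ref 3 -> FAULT, evict 4, frames=[3,2] (faults so far: 3)
  step 4: ref 6 -> FAULT, evict 2, frames=[3,6] (faults so far: 4)
  step 5: ref 4 -> FAULT, evict 3, frames=[4,6] (faults so far: 5)
  step 6: ref 5 -> FAULT, evict 6, frames=[4,5] (faults so far: 6)
  step 7: ref 6 -> FAULT, evict 4, frames=[6,5] (faults so far: 7)
  step 8: ref 4 -> FAULT, evict 5, frames=[6,4] (faults so far: 8)
  step 9: ref 1 -> FAULT, evict 6, frames=[1,4] (faults so far: 9)
  step 10: ref 2 -> FAULT, evict 4, frames=[1,2] (faults so far: 10)
  step 11: ref 2 -> HIT, frames=[1,2] (faults so far: 10)
  step 12: ref 1 -> HIT, frames=[1,2] (faults so far: 10)
  step 13: ref 6 -> FAULT, evict 2, frames=[1,6] (faults so far: 11)
  step 14: ref 2 -> FAULT, evict 1, frames=[2,6] (faults so far: 12)
  LRU total faults: 12
--- Optimal ---
  step 0: ref 4 -> FAULT, frames=[4,-] (faults so far: 1)
  step 1: ref 2 -> FAULT, frames=[4,2] (faults so far: 2)
  step 2: ref 2 -> HIT, frames=[4,2] (faults so far: 2)
  step 3: ref 3 -> FAULT, evict 2, frames=[4,3] (faults so far: 3)
  step 4: ref 6 -> FAULT, evict 3, frames=[4,6] (faults so far: 4)
  step 5: ref 4 -> HIT, frames=[4,6] (faults so far: 4)
  step 6: ref 5 -> FAULT, evict 4, frames=[5,6] (faults so far: 5)
  step 7: ref 6 -> HIT, frames=[5,6] (faults so far: 5)
  step 8: ref 4 -> FAULT, evict 5, frames=[4,6] (faults so far: 6)
  step 9: ref 1 -> FAULT, evict 4, frames=[1,6] (faults so far: 7)
  step 10: ref 2 -> FAULT, evict 6, frames=[1,2] (faults so far: 8)
  step 11: ref 2 -> HIT, frames=[1,2] (faults so far: 8)
  step 12: ref 1 -> HIT, frames=[1,2] (faults so far: 8)
  step 13: ref 6 -> FAULT, evict 1, frames=[6,2] (faults so far: 9)
  step 14: ref 2 -> HIT, frames=[6,2] (faults so far: 9)
  Optimal total faults: 9

Answer: 11 12 9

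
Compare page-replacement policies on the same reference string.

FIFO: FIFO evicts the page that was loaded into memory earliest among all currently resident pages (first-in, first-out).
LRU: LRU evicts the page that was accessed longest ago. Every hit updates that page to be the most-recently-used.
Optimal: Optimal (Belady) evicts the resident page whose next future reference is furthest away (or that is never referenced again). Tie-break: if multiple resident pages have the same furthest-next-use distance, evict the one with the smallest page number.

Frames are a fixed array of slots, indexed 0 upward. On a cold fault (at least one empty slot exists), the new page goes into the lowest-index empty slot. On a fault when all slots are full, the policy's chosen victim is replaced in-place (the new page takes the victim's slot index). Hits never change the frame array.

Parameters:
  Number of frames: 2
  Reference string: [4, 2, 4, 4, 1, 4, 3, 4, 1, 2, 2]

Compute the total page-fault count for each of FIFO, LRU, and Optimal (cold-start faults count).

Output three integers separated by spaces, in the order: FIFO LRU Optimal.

--- FIFO ---
  step 0: ref 4 -> FAULT, frames=[4,-] (faults so far: 1)
  step 1: ref 2 -> FAULT, frames=[4,2] (faults so far: 2)
  step 2: ref 4 -> HIT, frames=[4,2] (faults so far: 2)
  step 3: ref 4 -> HIT, frames=[4,2] (faults so far: 2)
  step 4: ref 1 -> FAULT, evict 4, frames=[1,2] (faults so far: 3)
  step 5: ref 4 -> FAULT, evict 2, frames=[1,4] (faults so far: 4)
  step 6: ref 3 -> FAULT, evict 1, frames=[3,4] (faults so far: 5)
  step 7: ref 4 -> HIT, frames=[3,4] (faults so far: 5)
  step 8: ref 1 -> FAULT, evict 4, frames=[3,1] (faults so far: 6)
  step 9: ref 2 -> FAULT, evict 3, frames=[2,1] (faults so far: 7)
  step 10: ref 2 -> HIT, frames=[2,1] (faults so far: 7)
  FIFO total faults: 7
--- LRU ---
  step 0: ref 4 -> FAULT, frames=[4,-] (faults so far: 1)
  step 1: ref 2 -> FAULT, frames=[4,2] (faults so far: 2)
  step 2: ref 4 -> HIT, frames=[4,2] (faults so far: 2)
  step 3: ref 4 -> HIT, frames=[4,2] (faults so far: 2)
  step 4: ref 1 -> FAULT, evict 2, frames=[4,1] (faults so far: 3)
  step 5: ref 4 -> HIT, frames=[4,1] (faults so far: 3)
  step 6: ref 3 -> FAULT, evict 1, frames=[4,3] (faults so far: 4)
  step 7: ref 4 -> HIT, frames=[4,3] (faults so far: 4)
  step 8: ref 1 -> FAULT, evict 3, frames=[4,1] (faults so far: 5)
  step 9: ref 2 -> FAULT, evict 4, frames=[2,1] (faults so far: 6)
  step 10: ref 2 -> HIT, frames=[2,1] (faults so far: 6)
  LRU total faults: 6
--- Optimal ---
  step 0: ref 4 -> FAULT, frames=[4,-] (faults so far: 1)
  step 1: ref 2 -> FAULT, frames=[4,2] (faults so far: 2)
  step 2: ref 4 -> HIT, frames=[4,2] (faults so far: 2)
  step 3: ref 4 -> HIT, frames=[4,2] (faults so far: 2)
  step 4: ref 1 -> FAULT, evict 2, frames=[4,1] (faults so far: 3)
  step 5: ref 4 -> HIT, frames=[4,1] (faults so far: 3)
  step 6: ref 3 -> FAULT, evict 1, frames=[4,3] (faults so far: 4)
  step 7: ref 4 -> HIT, frames=[4,3] (faults so far: 4)
  step 8: ref 1 -> FAULT, evict 3, frames=[4,1] (faults so far: 5)
  step 9: ref 2 -> FAULT, evict 1, frames=[4,2] (faults so far: 6)
  step 10: ref 2 -> HIT, frames=[4,2] (faults so far: 6)
  Optimal total faults: 6

Answer: 7 6 6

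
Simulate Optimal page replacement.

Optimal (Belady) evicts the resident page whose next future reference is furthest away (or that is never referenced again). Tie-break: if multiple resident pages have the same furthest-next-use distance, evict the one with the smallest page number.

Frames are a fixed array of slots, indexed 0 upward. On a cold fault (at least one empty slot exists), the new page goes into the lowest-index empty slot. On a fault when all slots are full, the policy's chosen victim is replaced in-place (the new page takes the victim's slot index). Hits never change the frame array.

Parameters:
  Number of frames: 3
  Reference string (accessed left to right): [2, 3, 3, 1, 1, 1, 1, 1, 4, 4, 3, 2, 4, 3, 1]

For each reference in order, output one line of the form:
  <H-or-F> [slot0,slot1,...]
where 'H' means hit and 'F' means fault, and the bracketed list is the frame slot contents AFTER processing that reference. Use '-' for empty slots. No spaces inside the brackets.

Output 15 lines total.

F [2,-,-]
F [2,3,-]
H [2,3,-]
F [2,3,1]
H [2,3,1]
H [2,3,1]
H [2,3,1]
H [2,3,1]
F [2,3,4]
H [2,3,4]
H [2,3,4]
H [2,3,4]
H [2,3,4]
H [2,3,4]
F [1,3,4]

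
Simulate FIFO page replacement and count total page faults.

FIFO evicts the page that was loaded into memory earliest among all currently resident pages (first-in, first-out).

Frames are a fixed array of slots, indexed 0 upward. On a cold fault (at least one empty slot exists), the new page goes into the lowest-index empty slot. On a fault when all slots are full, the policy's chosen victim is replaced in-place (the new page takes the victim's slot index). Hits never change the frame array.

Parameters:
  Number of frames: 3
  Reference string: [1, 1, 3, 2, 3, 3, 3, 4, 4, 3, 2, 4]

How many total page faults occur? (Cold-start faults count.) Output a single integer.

Answer: 4

Derivation:
Step 0: ref 1 → FAULT, frames=[1,-,-]
Step 1: ref 1 → HIT, frames=[1,-,-]
Step 2: ref 3 → FAULT, frames=[1,3,-]
Step 3: ref 2 → FAULT, frames=[1,3,2]
Step 4: ref 3 → HIT, frames=[1,3,2]
Step 5: ref 3 → HIT, frames=[1,3,2]
Step 6: ref 3 → HIT, frames=[1,3,2]
Step 7: ref 4 → FAULT (evict 1), frames=[4,3,2]
Step 8: ref 4 → HIT, frames=[4,3,2]
Step 9: ref 3 → HIT, frames=[4,3,2]
Step 10: ref 2 → HIT, frames=[4,3,2]
Step 11: ref 4 → HIT, frames=[4,3,2]
Total faults: 4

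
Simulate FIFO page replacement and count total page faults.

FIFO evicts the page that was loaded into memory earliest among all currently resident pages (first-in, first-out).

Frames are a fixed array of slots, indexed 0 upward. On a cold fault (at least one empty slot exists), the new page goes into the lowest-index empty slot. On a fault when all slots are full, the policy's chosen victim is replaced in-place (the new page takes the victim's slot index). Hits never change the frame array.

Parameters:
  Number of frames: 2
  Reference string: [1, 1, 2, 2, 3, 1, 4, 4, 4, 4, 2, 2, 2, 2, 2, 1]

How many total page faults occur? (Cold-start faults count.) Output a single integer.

Answer: 7

Derivation:
Step 0: ref 1 → FAULT, frames=[1,-]
Step 1: ref 1 → HIT, frames=[1,-]
Step 2: ref 2 → FAULT, frames=[1,2]
Step 3: ref 2 → HIT, frames=[1,2]
Step 4: ref 3 → FAULT (evict 1), frames=[3,2]
Step 5: ref 1 → FAULT (evict 2), frames=[3,1]
Step 6: ref 4 → FAULT (evict 3), frames=[4,1]
Step 7: ref 4 → HIT, frames=[4,1]
Step 8: ref 4 → HIT, frames=[4,1]
Step 9: ref 4 → HIT, frames=[4,1]
Step 10: ref 2 → FAULT (evict 1), frames=[4,2]
Step 11: ref 2 → HIT, frames=[4,2]
Step 12: ref 2 → HIT, frames=[4,2]
Step 13: ref 2 → HIT, frames=[4,2]
Step 14: ref 2 → HIT, frames=[4,2]
Step 15: ref 1 → FAULT (evict 4), frames=[1,2]
Total faults: 7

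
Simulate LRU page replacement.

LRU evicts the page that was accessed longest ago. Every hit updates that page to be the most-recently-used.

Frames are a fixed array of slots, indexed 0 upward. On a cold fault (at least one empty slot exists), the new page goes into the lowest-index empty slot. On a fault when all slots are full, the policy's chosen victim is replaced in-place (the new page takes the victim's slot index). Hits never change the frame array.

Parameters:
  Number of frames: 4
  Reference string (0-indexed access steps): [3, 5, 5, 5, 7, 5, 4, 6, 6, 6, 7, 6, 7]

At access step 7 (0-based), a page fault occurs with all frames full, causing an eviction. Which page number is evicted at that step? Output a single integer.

Answer: 3

Derivation:
Step 0: ref 3 -> FAULT, frames=[3,-,-,-]
Step 1: ref 5 -> FAULT, frames=[3,5,-,-]
Step 2: ref 5 -> HIT, frames=[3,5,-,-]
Step 3: ref 5 -> HIT, frames=[3,5,-,-]
Step 4: ref 7 -> FAULT, frames=[3,5,7,-]
Step 5: ref 5 -> HIT, frames=[3,5,7,-]
Step 6: ref 4 -> FAULT, frames=[3,5,7,4]
Step 7: ref 6 -> FAULT, evict 3, frames=[6,5,7,4]
At step 7: evicted page 3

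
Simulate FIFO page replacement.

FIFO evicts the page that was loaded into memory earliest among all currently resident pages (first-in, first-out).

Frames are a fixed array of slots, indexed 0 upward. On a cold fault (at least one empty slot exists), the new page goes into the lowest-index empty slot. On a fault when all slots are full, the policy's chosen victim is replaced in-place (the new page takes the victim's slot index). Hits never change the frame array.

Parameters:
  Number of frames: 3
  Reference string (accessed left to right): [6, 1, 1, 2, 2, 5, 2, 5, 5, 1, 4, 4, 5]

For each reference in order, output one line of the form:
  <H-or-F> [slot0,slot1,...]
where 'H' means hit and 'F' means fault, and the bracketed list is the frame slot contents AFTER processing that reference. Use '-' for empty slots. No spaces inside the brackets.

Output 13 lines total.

F [6,-,-]
F [6,1,-]
H [6,1,-]
F [6,1,2]
H [6,1,2]
F [5,1,2]
H [5,1,2]
H [5,1,2]
H [5,1,2]
H [5,1,2]
F [5,4,2]
H [5,4,2]
H [5,4,2]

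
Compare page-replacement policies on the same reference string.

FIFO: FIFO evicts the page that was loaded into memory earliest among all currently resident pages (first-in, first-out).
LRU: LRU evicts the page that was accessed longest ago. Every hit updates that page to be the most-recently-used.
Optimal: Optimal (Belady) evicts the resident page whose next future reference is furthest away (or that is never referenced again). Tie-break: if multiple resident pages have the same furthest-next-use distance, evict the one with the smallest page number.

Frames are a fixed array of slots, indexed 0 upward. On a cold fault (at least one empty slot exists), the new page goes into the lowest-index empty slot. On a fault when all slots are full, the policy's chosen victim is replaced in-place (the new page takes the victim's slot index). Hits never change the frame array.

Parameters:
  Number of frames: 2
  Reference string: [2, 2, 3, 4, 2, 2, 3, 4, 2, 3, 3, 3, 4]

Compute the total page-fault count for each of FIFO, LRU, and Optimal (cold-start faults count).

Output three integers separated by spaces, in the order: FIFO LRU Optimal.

Answer: 9 9 6

Derivation:
--- FIFO ---
  step 0: ref 2 -> FAULT, frames=[2,-] (faults so far: 1)
  step 1: ref 2 -> HIT, frames=[2,-] (faults so far: 1)
  step 2: ref 3 -> FAULT, frames=[2,3] (faults so far: 2)
  step 3: ref 4 -> FAULT, evict 2, frames=[4,3] (faults so far: 3)
  step 4: ref 2 -> FAULT, evict 3, frames=[4,2] (faults so far: 4)
  step 5: ref 2 -> HIT, frames=[4,2] (faults so far: 4)
  step 6: ref 3 -> FAULT, evict 4, frames=[3,2] (faults so far: 5)
  step 7: ref 4 -> FAULT, evict 2, frames=[3,4] (faults so far: 6)
  step 8: ref 2 -> FAULT, evict 3, frames=[2,4] (faults so far: 7)
  step 9: ref 3 -> FAULT, evict 4, frames=[2,3] (faults so far: 8)
  step 10: ref 3 -> HIT, frames=[2,3] (faults so far: 8)
  step 11: ref 3 -> HIT, frames=[2,3] (faults so far: 8)
  step 12: ref 4 -> FAULT, evict 2, frames=[4,3] (faults so far: 9)
  FIFO total faults: 9
--- LRU ---
  step 0: ref 2 -> FAULT, frames=[2,-] (faults so far: 1)
  step 1: ref 2 -> HIT, frames=[2,-] (faults so far: 1)
  step 2: ref 3 -> FAULT, frames=[2,3] (faults so far: 2)
  step 3: ref 4 -> FAULT, evict 2, frames=[4,3] (faults so far: 3)
  step 4: ref 2 -> FAULT, evict 3, frames=[4,2] (faults so far: 4)
  step 5: ref 2 -> HIT, frames=[4,2] (faults so far: 4)
  step 6: ref 3 -> FAULT, evict 4, frames=[3,2] (faults so far: 5)
  step 7: ref 4 -> FAULT, evict 2, frames=[3,4] (faults so far: 6)
  step 8: ref 2 -> FAULT, evict 3, frames=[2,4] (faults so far: 7)
  step 9: ref 3 -> FAULT, evict 4, frames=[2,3] (faults so far: 8)
  step 10: ref 3 -> HIT, frames=[2,3] (faults so far: 8)
  step 11: ref 3 -> HIT, frames=[2,3] (faults so far: 8)
  step 12: ref 4 -> FAULT, evict 2, frames=[4,3] (faults so far: 9)
  LRU total faults: 9
--- Optimal ---
  step 0: ref 2 -> FAULT, frames=[2,-] (faults so far: 1)
  step 1: ref 2 -> HIT, frames=[2,-] (faults so far: 1)
  step 2: ref 3 -> FAULT, frames=[2,3] (faults so far: 2)
  step 3: ref 4 -> FAULT, evict 3, frames=[2,4] (faults so far: 3)
  step 4: ref 2 -> HIT, frames=[2,4] (faults so far: 3)
  step 5: ref 2 -> HIT, frames=[2,4] (faults so far: 3)
  step 6: ref 3 -> FAULT, evict 2, frames=[3,4] (faults so far: 4)
  step 7: ref 4 -> HIT, frames=[3,4] (faults so far: 4)
  step 8: ref 2 -> FAULT, evict 4, frames=[3,2] (faults so far: 5)
  step 9: ref 3 -> HIT, frames=[3,2] (faults so far: 5)
  step 10: ref 3 -> HIT, frames=[3,2] (faults so far: 5)
  step 11: ref 3 -> HIT, frames=[3,2] (faults so far: 5)
  step 12: ref 4 -> FAULT, evict 2, frames=[3,4] (faults so far: 6)
  Optimal total faults: 6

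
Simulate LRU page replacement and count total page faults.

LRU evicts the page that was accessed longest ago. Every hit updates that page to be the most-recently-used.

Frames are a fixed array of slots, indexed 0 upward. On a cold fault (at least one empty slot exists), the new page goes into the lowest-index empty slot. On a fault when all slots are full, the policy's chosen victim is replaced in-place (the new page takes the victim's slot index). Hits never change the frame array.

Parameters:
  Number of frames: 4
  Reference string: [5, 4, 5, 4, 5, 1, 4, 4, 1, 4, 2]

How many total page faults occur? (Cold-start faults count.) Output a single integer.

Answer: 4

Derivation:
Step 0: ref 5 → FAULT, frames=[5,-,-,-]
Step 1: ref 4 → FAULT, frames=[5,4,-,-]
Step 2: ref 5 → HIT, frames=[5,4,-,-]
Step 3: ref 4 → HIT, frames=[5,4,-,-]
Step 4: ref 5 → HIT, frames=[5,4,-,-]
Step 5: ref 1 → FAULT, frames=[5,4,1,-]
Step 6: ref 4 → HIT, frames=[5,4,1,-]
Step 7: ref 4 → HIT, frames=[5,4,1,-]
Step 8: ref 1 → HIT, frames=[5,4,1,-]
Step 9: ref 4 → HIT, frames=[5,4,1,-]
Step 10: ref 2 → FAULT, frames=[5,4,1,2]
Total faults: 4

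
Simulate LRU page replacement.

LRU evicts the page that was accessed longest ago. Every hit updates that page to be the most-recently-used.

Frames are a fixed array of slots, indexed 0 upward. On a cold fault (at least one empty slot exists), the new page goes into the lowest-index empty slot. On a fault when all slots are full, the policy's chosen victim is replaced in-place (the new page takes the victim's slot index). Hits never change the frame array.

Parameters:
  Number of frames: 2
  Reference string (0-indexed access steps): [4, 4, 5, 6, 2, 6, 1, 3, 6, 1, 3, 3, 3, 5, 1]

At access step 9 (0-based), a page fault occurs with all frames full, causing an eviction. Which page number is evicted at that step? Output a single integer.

Answer: 3

Derivation:
Step 0: ref 4 -> FAULT, frames=[4,-]
Step 1: ref 4 -> HIT, frames=[4,-]
Step 2: ref 5 -> FAULT, frames=[4,5]
Step 3: ref 6 -> FAULT, evict 4, frames=[6,5]
Step 4: ref 2 -> FAULT, evict 5, frames=[6,2]
Step 5: ref 6 -> HIT, frames=[6,2]
Step 6: ref 1 -> FAULT, evict 2, frames=[6,1]
Step 7: ref 3 -> FAULT, evict 6, frames=[3,1]
Step 8: ref 6 -> FAULT, evict 1, frames=[3,6]
Step 9: ref 1 -> FAULT, evict 3, frames=[1,6]
At step 9: evicted page 3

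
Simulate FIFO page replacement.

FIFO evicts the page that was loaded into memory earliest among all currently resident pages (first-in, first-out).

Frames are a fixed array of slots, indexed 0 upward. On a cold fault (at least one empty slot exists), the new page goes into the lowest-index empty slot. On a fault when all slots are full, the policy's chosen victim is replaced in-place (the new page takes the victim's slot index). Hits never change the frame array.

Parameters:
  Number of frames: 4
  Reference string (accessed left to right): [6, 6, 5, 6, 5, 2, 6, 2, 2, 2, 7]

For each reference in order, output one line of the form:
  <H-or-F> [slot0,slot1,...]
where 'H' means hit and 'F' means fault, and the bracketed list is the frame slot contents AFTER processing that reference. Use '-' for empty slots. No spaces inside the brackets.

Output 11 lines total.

F [6,-,-,-]
H [6,-,-,-]
F [6,5,-,-]
H [6,5,-,-]
H [6,5,-,-]
F [6,5,2,-]
H [6,5,2,-]
H [6,5,2,-]
H [6,5,2,-]
H [6,5,2,-]
F [6,5,2,7]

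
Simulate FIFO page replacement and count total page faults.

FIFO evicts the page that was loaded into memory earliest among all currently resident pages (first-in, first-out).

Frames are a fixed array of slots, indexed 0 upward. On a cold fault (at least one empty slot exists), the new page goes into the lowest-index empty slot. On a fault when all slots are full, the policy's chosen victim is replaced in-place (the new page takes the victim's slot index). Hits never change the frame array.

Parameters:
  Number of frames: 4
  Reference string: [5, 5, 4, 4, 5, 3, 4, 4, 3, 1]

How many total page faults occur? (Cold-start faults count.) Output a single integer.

Answer: 4

Derivation:
Step 0: ref 5 → FAULT, frames=[5,-,-,-]
Step 1: ref 5 → HIT, frames=[5,-,-,-]
Step 2: ref 4 → FAULT, frames=[5,4,-,-]
Step 3: ref 4 → HIT, frames=[5,4,-,-]
Step 4: ref 5 → HIT, frames=[5,4,-,-]
Step 5: ref 3 → FAULT, frames=[5,4,3,-]
Step 6: ref 4 → HIT, frames=[5,4,3,-]
Step 7: ref 4 → HIT, frames=[5,4,3,-]
Step 8: ref 3 → HIT, frames=[5,4,3,-]
Step 9: ref 1 → FAULT, frames=[5,4,3,1]
Total faults: 4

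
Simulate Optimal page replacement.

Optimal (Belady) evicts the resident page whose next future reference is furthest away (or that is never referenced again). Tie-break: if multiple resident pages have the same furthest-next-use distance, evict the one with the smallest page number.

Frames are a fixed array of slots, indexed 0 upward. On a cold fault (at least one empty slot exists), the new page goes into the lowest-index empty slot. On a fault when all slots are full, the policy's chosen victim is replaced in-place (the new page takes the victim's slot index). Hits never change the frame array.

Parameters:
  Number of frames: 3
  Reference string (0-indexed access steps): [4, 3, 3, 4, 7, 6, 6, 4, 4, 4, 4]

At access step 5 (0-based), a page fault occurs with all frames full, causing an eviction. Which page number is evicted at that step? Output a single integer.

Step 0: ref 4 -> FAULT, frames=[4,-,-]
Step 1: ref 3 -> FAULT, frames=[4,3,-]
Step 2: ref 3 -> HIT, frames=[4,3,-]
Step 3: ref 4 -> HIT, frames=[4,3,-]
Step 4: ref 7 -> FAULT, frames=[4,3,7]
Step 5: ref 6 -> FAULT, evict 3, frames=[4,6,7]
At step 5: evicted page 3

Answer: 3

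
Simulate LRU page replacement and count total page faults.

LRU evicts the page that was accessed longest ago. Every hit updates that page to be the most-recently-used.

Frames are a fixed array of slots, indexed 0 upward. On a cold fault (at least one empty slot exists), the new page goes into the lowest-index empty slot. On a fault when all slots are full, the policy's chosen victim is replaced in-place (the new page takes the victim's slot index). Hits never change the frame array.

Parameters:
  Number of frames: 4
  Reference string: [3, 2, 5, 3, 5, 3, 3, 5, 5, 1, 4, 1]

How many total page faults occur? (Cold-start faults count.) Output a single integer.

Answer: 5

Derivation:
Step 0: ref 3 → FAULT, frames=[3,-,-,-]
Step 1: ref 2 → FAULT, frames=[3,2,-,-]
Step 2: ref 5 → FAULT, frames=[3,2,5,-]
Step 3: ref 3 → HIT, frames=[3,2,5,-]
Step 4: ref 5 → HIT, frames=[3,2,5,-]
Step 5: ref 3 → HIT, frames=[3,2,5,-]
Step 6: ref 3 → HIT, frames=[3,2,5,-]
Step 7: ref 5 → HIT, frames=[3,2,5,-]
Step 8: ref 5 → HIT, frames=[3,2,5,-]
Step 9: ref 1 → FAULT, frames=[3,2,5,1]
Step 10: ref 4 → FAULT (evict 2), frames=[3,4,5,1]
Step 11: ref 1 → HIT, frames=[3,4,5,1]
Total faults: 5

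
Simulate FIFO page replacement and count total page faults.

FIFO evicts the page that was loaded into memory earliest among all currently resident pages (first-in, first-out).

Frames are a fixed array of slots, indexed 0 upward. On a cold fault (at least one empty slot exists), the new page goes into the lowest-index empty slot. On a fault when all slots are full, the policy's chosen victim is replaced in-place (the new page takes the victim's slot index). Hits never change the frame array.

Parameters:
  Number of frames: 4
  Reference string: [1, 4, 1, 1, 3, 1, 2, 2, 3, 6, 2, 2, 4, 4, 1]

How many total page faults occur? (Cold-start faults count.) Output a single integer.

Answer: 6

Derivation:
Step 0: ref 1 → FAULT, frames=[1,-,-,-]
Step 1: ref 4 → FAULT, frames=[1,4,-,-]
Step 2: ref 1 → HIT, frames=[1,4,-,-]
Step 3: ref 1 → HIT, frames=[1,4,-,-]
Step 4: ref 3 → FAULT, frames=[1,4,3,-]
Step 5: ref 1 → HIT, frames=[1,4,3,-]
Step 6: ref 2 → FAULT, frames=[1,4,3,2]
Step 7: ref 2 → HIT, frames=[1,4,3,2]
Step 8: ref 3 → HIT, frames=[1,4,3,2]
Step 9: ref 6 → FAULT (evict 1), frames=[6,4,3,2]
Step 10: ref 2 → HIT, frames=[6,4,3,2]
Step 11: ref 2 → HIT, frames=[6,4,3,2]
Step 12: ref 4 → HIT, frames=[6,4,3,2]
Step 13: ref 4 → HIT, frames=[6,4,3,2]
Step 14: ref 1 → FAULT (evict 4), frames=[6,1,3,2]
Total faults: 6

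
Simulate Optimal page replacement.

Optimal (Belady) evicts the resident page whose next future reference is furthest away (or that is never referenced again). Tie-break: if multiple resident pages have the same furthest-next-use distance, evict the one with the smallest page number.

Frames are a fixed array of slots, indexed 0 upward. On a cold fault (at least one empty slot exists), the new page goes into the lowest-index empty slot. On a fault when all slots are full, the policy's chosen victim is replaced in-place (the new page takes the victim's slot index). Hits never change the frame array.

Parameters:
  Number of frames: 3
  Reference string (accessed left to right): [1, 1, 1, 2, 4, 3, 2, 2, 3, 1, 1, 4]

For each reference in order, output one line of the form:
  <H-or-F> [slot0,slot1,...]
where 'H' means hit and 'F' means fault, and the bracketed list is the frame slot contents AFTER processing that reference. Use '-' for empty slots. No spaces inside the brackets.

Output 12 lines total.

F [1,-,-]
H [1,-,-]
H [1,-,-]
F [1,2,-]
F [1,2,4]
F [1,2,3]
H [1,2,3]
H [1,2,3]
H [1,2,3]
H [1,2,3]
H [1,2,3]
F [4,2,3]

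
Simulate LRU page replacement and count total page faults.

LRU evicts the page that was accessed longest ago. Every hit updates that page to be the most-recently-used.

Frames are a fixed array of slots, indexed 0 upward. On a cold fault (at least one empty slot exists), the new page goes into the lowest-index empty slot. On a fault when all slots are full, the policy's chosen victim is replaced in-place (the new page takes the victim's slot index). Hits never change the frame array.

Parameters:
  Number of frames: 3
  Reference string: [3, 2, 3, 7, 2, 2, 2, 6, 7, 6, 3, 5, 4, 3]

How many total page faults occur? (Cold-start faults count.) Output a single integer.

Answer: 7

Derivation:
Step 0: ref 3 → FAULT, frames=[3,-,-]
Step 1: ref 2 → FAULT, frames=[3,2,-]
Step 2: ref 3 → HIT, frames=[3,2,-]
Step 3: ref 7 → FAULT, frames=[3,2,7]
Step 4: ref 2 → HIT, frames=[3,2,7]
Step 5: ref 2 → HIT, frames=[3,2,7]
Step 6: ref 2 → HIT, frames=[3,2,7]
Step 7: ref 6 → FAULT (evict 3), frames=[6,2,7]
Step 8: ref 7 → HIT, frames=[6,2,7]
Step 9: ref 6 → HIT, frames=[6,2,7]
Step 10: ref 3 → FAULT (evict 2), frames=[6,3,7]
Step 11: ref 5 → FAULT (evict 7), frames=[6,3,5]
Step 12: ref 4 → FAULT (evict 6), frames=[4,3,5]
Step 13: ref 3 → HIT, frames=[4,3,5]
Total faults: 7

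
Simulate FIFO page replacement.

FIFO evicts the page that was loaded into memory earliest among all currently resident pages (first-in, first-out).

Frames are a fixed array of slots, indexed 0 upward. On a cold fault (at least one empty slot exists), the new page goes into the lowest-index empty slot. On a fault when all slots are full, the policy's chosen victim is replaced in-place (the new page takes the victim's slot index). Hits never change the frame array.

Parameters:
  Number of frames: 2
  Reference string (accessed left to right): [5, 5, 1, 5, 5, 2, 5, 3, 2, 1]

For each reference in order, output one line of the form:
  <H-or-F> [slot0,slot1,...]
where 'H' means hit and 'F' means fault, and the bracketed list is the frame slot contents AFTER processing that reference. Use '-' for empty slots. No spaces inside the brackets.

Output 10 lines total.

F [5,-]
H [5,-]
F [5,1]
H [5,1]
H [5,1]
F [2,1]
F [2,5]
F [3,5]
F [3,2]
F [1,2]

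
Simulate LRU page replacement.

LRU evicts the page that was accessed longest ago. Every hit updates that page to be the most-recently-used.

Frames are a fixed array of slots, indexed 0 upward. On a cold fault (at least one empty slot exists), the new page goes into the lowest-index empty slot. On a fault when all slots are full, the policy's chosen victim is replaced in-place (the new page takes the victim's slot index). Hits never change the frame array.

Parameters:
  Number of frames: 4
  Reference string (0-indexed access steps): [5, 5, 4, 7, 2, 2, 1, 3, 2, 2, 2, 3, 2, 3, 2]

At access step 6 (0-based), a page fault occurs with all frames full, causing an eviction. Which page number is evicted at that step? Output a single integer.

Step 0: ref 5 -> FAULT, frames=[5,-,-,-]
Step 1: ref 5 -> HIT, frames=[5,-,-,-]
Step 2: ref 4 -> FAULT, frames=[5,4,-,-]
Step 3: ref 7 -> FAULT, frames=[5,4,7,-]
Step 4: ref 2 -> FAULT, frames=[5,4,7,2]
Step 5: ref 2 -> HIT, frames=[5,4,7,2]
Step 6: ref 1 -> FAULT, evict 5, frames=[1,4,7,2]
At step 6: evicted page 5

Answer: 5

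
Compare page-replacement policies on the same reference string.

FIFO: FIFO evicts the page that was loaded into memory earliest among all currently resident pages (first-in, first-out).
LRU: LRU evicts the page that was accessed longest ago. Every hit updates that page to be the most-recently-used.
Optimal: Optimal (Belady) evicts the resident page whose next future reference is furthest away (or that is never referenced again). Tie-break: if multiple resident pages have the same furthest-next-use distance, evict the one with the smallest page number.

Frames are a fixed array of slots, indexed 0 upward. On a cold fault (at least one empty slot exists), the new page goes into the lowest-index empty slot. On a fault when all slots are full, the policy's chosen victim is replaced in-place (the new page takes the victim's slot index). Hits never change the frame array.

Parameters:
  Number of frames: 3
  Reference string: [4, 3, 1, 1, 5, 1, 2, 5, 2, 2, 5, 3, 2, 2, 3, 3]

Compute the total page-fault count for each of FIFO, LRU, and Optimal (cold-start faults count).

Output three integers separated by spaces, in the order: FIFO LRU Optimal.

--- FIFO ---
  step 0: ref 4 -> FAULT, frames=[4,-,-] (faults so far: 1)
  step 1: ref 3 -> FAULT, frames=[4,3,-] (faults so far: 2)
  step 2: ref 1 -> FAULT, frames=[4,3,1] (faults so far: 3)
  step 3: ref 1 -> HIT, frames=[4,3,1] (faults so far: 3)
  step 4: ref 5 -> FAULT, evict 4, frames=[5,3,1] (faults so far: 4)
  step 5: ref 1 -> HIT, frames=[5,3,1] (faults so far: 4)
  step 6: ref 2 -> FAULT, evict 3, frames=[5,2,1] (faults so far: 5)
  step 7: ref 5 -> HIT, frames=[5,2,1] (faults so far: 5)
  step 8: ref 2 -> HIT, frames=[5,2,1] (faults so far: 5)
  step 9: ref 2 -> HIT, frames=[5,2,1] (faults so far: 5)
  step 10: ref 5 -> HIT, frames=[5,2,1] (faults so far: 5)
  step 11: ref 3 -> FAULT, evict 1, frames=[5,2,3] (faults so far: 6)
  step 12: ref 2 -> HIT, frames=[5,2,3] (faults so far: 6)
  step 13: ref 2 -> HIT, frames=[5,2,3] (faults so far: 6)
  step 14: ref 3 -> HIT, frames=[5,2,3] (faults so far: 6)
  step 15: ref 3 -> HIT, frames=[5,2,3] (faults so far: 6)
  FIFO total faults: 6
--- LRU ---
  step 0: ref 4 -> FAULT, frames=[4,-,-] (faults so far: 1)
  step 1: ref 3 -> FAULT, frames=[4,3,-] (faults so far: 2)
  step 2: ref 1 -> FAULT, frames=[4,3,1] (faults so far: 3)
  step 3: ref 1 -> HIT, frames=[4,3,1] (faults so far: 3)
  step 4: ref 5 -> FAULT, evict 4, frames=[5,3,1] (faults so far: 4)
  step 5: ref 1 -> HIT, frames=[5,3,1] (faults so far: 4)
  step 6: ref 2 -> FAULT, evict 3, frames=[5,2,1] (faults so far: 5)
  step 7: ref 5 -> HIT, frames=[5,2,1] (faults so far: 5)
  step 8: ref 2 -> HIT, frames=[5,2,1] (faults so far: 5)
  step 9: ref 2 -> HIT, frames=[5,2,1] (faults so far: 5)
  step 10: ref 5 -> HIT, frames=[5,2,1] (faults so far: 5)
  step 11: ref 3 -> FAULT, evict 1, frames=[5,2,3] (faults so far: 6)
  step 12: ref 2 -> HIT, frames=[5,2,3] (faults so far: 6)
  step 13: ref 2 -> HIT, frames=[5,2,3] (faults so far: 6)
  step 14: ref 3 -> HIT, frames=[5,2,3] (faults so far: 6)
  step 15: ref 3 -> HIT, frames=[5,2,3] (faults so far: 6)
  LRU total faults: 6
--- Optimal ---
  step 0: ref 4 -> FAULT, frames=[4,-,-] (faults so far: 1)
  step 1: ref 3 -> FAULT, frames=[4,3,-] (faults so far: 2)
  step 2: ref 1 -> FAULT, frames=[4,3,1] (faults so far: 3)
  step 3: ref 1 -> HIT, frames=[4,3,1] (faults so far: 3)
  step 4: ref 5 -> FAULT, evict 4, frames=[5,3,1] (faults so far: 4)
  step 5: ref 1 -> HIT, frames=[5,3,1] (faults so far: 4)
  step 6: ref 2 -> FAULT, evict 1, frames=[5,3,2] (faults so far: 5)
  step 7: ref 5 -> HIT, frames=[5,3,2] (faults so far: 5)
  step 8: ref 2 -> HIT, frames=[5,3,2] (faults so far: 5)
  step 9: ref 2 -> HIT, frames=[5,3,2] (faults so far: 5)
  step 10: ref 5 -> HIT, frames=[5,3,2] (faults so far: 5)
  step 11: ref 3 -> HIT, frames=[5,3,2] (faults so far: 5)
  step 12: ref 2 -> HIT, frames=[5,3,2] (faults so far: 5)
  step 13: ref 2 -> HIT, frames=[5,3,2] (faults so far: 5)
  step 14: ref 3 -> HIT, frames=[5,3,2] (faults so far: 5)
  step 15: ref 3 -> HIT, frames=[5,3,2] (faults so far: 5)
  Optimal total faults: 5

Answer: 6 6 5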